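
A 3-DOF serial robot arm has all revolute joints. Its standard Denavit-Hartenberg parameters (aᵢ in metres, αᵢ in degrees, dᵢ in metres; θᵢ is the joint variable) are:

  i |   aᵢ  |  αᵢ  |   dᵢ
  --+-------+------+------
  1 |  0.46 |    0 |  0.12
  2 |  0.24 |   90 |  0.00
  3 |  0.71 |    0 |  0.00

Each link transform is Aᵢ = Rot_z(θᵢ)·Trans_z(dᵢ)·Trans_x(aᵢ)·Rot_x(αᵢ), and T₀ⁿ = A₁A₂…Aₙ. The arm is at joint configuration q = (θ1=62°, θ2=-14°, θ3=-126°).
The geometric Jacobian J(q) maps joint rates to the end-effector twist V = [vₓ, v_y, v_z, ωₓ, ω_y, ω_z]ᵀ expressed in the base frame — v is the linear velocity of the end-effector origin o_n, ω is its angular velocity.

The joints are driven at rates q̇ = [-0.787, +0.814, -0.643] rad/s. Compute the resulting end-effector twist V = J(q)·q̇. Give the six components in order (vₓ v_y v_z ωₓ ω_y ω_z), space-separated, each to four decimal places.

o_n = [0.0973, 0.2744, -0.4544]
J₁: ẑ×o_n = [-0.2744, 0.0973, 0.0000], ω = ẑ
J2: z=[0.0000, 0.0000, 1.0000] o=[0.2160, 0.4062, 0.1200] → [0.1318, -0.1187, 0.0000, 0.0000, 0.0000, 1.0000]
J3: z=[0.7431, -0.6691, 0.0000] o=[0.3765, 0.5845, 0.1200] → [0.3844, 0.4269, -0.4173, 0.7431, -0.6691, 0.0000]
V = J·q̇ = [0.0761, -0.4476, 0.2683, -0.4778, 0.4303, 0.0270]

0.0761 -0.4476 0.2683 -0.4778 0.4303 0.0270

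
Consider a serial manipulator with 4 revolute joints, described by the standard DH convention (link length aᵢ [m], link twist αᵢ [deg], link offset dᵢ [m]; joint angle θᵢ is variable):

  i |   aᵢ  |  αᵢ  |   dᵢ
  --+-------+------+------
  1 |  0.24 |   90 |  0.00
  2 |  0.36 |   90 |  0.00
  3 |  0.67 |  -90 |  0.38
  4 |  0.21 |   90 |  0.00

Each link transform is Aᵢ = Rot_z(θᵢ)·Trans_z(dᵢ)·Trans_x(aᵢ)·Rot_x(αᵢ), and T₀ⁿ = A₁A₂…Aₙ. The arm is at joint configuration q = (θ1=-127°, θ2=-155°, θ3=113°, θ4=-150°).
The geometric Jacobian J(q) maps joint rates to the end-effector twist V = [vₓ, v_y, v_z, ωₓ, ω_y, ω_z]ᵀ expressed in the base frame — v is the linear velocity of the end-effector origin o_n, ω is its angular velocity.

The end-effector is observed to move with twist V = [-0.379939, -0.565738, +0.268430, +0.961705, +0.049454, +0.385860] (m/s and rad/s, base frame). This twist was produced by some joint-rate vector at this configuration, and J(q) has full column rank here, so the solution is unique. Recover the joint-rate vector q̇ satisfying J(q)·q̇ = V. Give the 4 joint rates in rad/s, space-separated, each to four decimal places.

0.4910 -0.9950 0.1660 -0.6570

o_n = [-0.2876, 0.3650, 0.3680]
J₁: ẑ×o_n = [-0.3650, -0.2876, 0.0000], ω = ẑ
J2: z=[-0.7986, 0.6018, 0.0000] o=[-0.1444, -0.1917, 0.0000] → [0.2215, 0.2939, -0.3584, -0.7986, 0.6018, 0.0000]
J3: z=[0.2543, 0.3375, 0.9063] o=[0.0519, 0.0689, -0.1521] → [-0.0928, -0.4400, 0.1899, 0.2543, 0.3375, 0.9063]
J4: z=[-0.1900, -0.9014, 0.3890] o=[-0.4868, 0.3788, 0.3029] → [-0.0533, 0.0899, 0.1822, -0.1900, -0.9014, 0.3890]
q̇ = J⁺·V = [0.4910, -0.9950, 0.1660, -0.6570]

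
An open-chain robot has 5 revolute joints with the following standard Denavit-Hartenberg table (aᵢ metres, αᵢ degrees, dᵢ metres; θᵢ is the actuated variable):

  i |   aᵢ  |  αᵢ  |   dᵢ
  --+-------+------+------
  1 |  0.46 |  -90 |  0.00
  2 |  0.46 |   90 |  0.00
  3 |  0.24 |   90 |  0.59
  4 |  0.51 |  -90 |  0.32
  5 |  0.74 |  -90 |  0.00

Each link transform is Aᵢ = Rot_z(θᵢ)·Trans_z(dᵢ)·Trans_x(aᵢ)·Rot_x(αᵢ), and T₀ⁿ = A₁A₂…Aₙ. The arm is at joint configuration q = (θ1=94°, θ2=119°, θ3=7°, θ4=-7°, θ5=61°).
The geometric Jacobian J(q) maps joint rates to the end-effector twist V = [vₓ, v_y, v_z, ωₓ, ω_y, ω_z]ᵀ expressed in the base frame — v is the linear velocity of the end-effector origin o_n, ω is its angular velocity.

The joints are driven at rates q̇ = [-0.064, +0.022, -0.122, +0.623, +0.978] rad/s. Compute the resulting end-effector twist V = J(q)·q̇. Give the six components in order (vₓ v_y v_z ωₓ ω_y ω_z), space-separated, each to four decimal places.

o_n = [-0.4684, 0.1169, -1.5590]
J₁: ẑ×o_n = [-0.1169, -0.4684, 0.0000], ω = ẑ
J2: z=[-0.9976, -0.0698, 0.0000] o=[-0.0321, 0.4589, 0.0000] → [0.1088, -1.5553, 0.3107, -0.9976, -0.0698, 0.0000]
J3: z=[-0.0610, 0.8725, -0.4848] o=[-0.0165, 0.2364, -0.4023] → [-1.0671, 0.1485, 0.4016, -0.0610, 0.8725, -0.4848]
J4: z=[0.9942, 0.0103, -0.1066] o=[-0.0736, 0.6339, -0.8967] → [-0.0619, 0.7006, -0.5100, 0.9942, 0.0103, -0.1066]
J5: z=[-0.0713, 0.8064, -0.5870] o=[0.2038, 0.3357, -1.3401] → [-0.3050, 0.3790, 0.5577, -0.0713, 0.8064, -0.5870]
V = J·q̇ = [-0.1968, 0.7847, 0.1855, 0.5352, 0.6871, -0.6453]

-0.1968 0.7847 0.1855 0.5352 0.6871 -0.6453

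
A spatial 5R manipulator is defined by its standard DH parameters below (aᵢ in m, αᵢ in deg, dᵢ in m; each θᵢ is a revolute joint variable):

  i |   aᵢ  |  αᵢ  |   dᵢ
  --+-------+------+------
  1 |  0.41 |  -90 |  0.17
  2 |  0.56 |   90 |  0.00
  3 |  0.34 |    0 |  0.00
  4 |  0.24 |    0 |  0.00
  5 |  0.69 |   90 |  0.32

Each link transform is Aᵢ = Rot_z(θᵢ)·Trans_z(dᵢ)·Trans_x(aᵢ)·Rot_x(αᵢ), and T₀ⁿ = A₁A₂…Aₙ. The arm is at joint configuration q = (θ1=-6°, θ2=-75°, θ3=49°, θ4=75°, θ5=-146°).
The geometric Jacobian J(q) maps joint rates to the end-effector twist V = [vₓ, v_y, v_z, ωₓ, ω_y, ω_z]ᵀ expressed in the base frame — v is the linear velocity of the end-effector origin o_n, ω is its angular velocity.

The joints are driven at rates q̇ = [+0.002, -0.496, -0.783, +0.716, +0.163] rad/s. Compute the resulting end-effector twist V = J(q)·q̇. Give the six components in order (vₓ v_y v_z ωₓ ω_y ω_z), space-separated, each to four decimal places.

o_n = [0.4526, 0.1506, 1.4975]
J₁: ẑ×o_n = [-0.1506, 0.4526, 0.0000], ω = ẑ
J2: z=[0.1045, 0.9945, 0.0000] o=[0.4078, -0.0429, 0.1700] → [1.3203, -0.1388, -0.0244, 0.1045, 0.9945, 0.0000]
J3: z=[-0.9606, 0.1010, 0.2588] o=[0.5519, -0.0580, 0.7109] → [0.0254, 0.7300, -0.1904, -0.9606, 0.1010, 0.2588]
J4: z=[-0.9606, 0.1010, 0.2588] o=[0.6361, 0.1912, 0.9264] → [0.0682, 0.5012, 0.0575, -0.9606, 0.1010, 0.2588]
J5: z=[-0.9606, 0.1010, 0.2588] o=[0.6224, 0.3927, 0.7967] → [0.1334, 0.6293, 0.2497, -0.9606, 0.1010, 0.2588]
V = J·q̇ = [-0.6045, -0.0404, 0.2430, -0.1441, -0.4836, 0.0268]

-0.6045 -0.0404 0.2430 -0.1441 -0.4836 0.0268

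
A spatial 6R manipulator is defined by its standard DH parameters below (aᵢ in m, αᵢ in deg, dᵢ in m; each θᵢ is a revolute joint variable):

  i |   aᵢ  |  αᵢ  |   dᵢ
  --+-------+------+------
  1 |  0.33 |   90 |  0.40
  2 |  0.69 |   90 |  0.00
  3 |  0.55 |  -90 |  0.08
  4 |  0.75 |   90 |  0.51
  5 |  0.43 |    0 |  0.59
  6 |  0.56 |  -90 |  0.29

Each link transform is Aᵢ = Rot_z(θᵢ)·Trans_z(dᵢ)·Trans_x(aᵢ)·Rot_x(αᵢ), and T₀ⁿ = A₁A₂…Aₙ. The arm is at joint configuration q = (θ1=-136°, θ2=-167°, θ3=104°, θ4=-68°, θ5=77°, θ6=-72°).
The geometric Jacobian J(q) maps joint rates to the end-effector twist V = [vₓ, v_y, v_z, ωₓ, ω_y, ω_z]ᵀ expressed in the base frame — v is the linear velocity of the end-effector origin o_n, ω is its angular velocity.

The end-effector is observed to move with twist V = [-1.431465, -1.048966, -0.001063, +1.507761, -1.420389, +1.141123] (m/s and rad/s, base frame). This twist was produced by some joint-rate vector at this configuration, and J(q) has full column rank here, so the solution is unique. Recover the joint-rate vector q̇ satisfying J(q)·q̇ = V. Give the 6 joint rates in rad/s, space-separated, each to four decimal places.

o_n = [-0.1969, -0.1680, 2.1405]
J₁: ẑ×o_n = [0.1680, -0.1969, 0.0000], ω = ẑ
J2: z=[-0.6947, 0.7193, 0.0000] o=[-0.2374, -0.2292, 0.4000] → [1.2520, 1.2090, -0.0717, -0.6947, 0.7193, 0.0000]
J3: z=[0.1618, 0.1563, 0.9744] o=[0.2462, 0.2378, 0.2448] → [0.6916, -0.7386, 0.0036, 0.1618, 0.1563, 0.9744]
J4: z=[-0.5120, -0.8308, 0.2183] o=[-0.2048, 0.5441, 0.3527] → [-1.3298, 0.9171, 0.3711, -0.5120, -0.8308, 0.2183]
J5: z=[0.8428, -0.4368, 0.3145] o=[-0.5904, 0.3792, 1.1568] → [-0.2575, -0.7052, -0.2893, 0.8428, -0.4368, 0.3145]
J6: z=[0.8428, -0.4368, 0.3145] o=[-0.3238, -0.1932, 1.5232] → [-0.2775, -0.4803, 0.0767, 0.8428, -0.4368, 0.3145]
q̇ = J⁺·V = [0.4970, -0.2670, -0.0520, 0.4840, 0.9380, 0.9350]

0.4970 -0.2670 -0.0520 0.4840 0.9380 0.9350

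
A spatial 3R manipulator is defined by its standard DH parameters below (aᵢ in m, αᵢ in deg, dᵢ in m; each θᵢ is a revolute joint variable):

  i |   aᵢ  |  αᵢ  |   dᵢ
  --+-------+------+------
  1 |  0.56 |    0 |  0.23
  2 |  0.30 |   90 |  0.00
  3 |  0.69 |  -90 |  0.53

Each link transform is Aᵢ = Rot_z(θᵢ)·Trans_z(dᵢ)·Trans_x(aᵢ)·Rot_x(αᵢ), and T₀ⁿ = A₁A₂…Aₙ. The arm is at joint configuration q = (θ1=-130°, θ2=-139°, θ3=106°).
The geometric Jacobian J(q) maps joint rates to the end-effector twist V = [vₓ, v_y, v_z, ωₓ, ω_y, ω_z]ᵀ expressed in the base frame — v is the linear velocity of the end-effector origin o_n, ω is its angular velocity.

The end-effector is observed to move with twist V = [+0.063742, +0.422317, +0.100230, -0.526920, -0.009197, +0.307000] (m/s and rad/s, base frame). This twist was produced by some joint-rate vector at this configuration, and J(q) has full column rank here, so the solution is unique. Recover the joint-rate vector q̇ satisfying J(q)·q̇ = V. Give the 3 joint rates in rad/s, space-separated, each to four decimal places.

o_n = [0.1680, -0.3099, 0.8933]
J₁: ẑ×o_n = [0.3099, 0.1680, -0.0000], ω = ẑ
J2: z=[0.0000, 0.0000, 1.0000] o=[-0.3600, -0.4290, 0.2300] → [-0.1190, 0.5280, 0.0000, 0.0000, 0.0000, 1.0000]
J3: z=[0.9998, 0.0175, 0.0000] o=[-0.3652, -0.1290, 0.2300] → [0.0116, -0.6632, -0.1902, 0.9998, 0.0175, 0.0000]
q̇ = J⁺·V = [0.2480, 0.0590, -0.5270]

0.2480 0.0590 -0.5270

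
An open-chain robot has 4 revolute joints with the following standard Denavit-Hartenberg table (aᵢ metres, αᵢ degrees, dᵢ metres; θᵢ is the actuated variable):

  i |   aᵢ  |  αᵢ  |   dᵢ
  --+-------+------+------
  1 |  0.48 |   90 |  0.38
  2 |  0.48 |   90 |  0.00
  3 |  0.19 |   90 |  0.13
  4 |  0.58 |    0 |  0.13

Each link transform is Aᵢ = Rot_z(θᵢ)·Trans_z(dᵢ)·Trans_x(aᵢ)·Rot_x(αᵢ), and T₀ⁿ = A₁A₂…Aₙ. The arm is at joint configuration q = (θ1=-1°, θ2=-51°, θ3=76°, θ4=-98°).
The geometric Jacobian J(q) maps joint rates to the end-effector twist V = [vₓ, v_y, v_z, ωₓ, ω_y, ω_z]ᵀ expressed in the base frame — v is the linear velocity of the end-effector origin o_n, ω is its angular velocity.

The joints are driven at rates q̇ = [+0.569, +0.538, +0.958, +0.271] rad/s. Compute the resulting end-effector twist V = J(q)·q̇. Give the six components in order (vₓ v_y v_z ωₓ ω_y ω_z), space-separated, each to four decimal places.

0.1591 0.3962 0.4400 -0.5872 -0.4623 -0.2382

o_n = [1.2219, -0.0959, 0.1680]
J₁: ẑ×o_n = [0.0959, 1.2219, -0.0000], ω = ẑ
J2: z=[-0.0175, -0.9998, 0.0000] o=[0.4799, -0.0084, 0.3800] → [0.2119, -0.0037, 0.7434, -0.0175, -0.9998, 0.0000]
J3: z=[-0.7770, 0.0136, -0.6293] o=[0.7820, -0.0136, 0.0070] → [-0.0496, -0.1517, 0.0580, -0.7770, 0.0136, -0.6293]
J4: z=[0.6148, 0.2312, -0.7541] o=[0.7066, -0.1967, -0.1106] → [0.1404, -0.5598, -0.0572, 0.6148, 0.2312, -0.7541]
V = J·q̇ = [0.1591, 0.3962, 0.4400, -0.5872, -0.4623, -0.2382]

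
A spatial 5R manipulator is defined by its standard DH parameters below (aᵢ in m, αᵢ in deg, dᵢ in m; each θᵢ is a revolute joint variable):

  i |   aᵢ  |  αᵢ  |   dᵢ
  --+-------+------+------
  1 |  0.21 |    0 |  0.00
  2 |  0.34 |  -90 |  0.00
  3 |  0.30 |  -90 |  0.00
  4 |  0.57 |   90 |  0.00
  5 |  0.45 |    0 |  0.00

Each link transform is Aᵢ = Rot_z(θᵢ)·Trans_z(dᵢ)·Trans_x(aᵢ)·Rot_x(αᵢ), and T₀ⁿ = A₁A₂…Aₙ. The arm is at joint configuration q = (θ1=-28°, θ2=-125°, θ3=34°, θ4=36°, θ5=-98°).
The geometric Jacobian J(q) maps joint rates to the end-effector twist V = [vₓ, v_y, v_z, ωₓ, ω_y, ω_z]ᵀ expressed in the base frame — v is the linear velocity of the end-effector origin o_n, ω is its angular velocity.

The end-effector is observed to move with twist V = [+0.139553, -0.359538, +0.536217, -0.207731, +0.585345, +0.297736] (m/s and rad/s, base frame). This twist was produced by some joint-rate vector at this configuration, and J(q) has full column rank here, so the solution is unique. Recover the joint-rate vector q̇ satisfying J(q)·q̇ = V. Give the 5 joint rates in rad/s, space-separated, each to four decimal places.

o_n = [-0.9998, -0.3678, -0.0279]
J₁: ẑ×o_n = [0.3678, -0.9998, 0.0000], ω = ẑ
J2: z=[0.0000, 0.0000, 1.0000] o=[0.1854, -0.0986, 0.0000] → [0.2692, -1.1852, 0.0000, 0.0000, 0.0000, 1.0000]
J3: z=[0.4540, -0.8910, 0.0000] o=[-0.1175, -0.2529, 0.0000] → [0.0248, 0.0126, -0.8382, 0.4540, -0.8910, 0.0000]
J4: z=[0.4982, 0.2539, -0.8290] o=[-0.3391, -0.3659, -0.1678] → [0.0339, 0.4780, 0.1668, 0.4982, 0.2539, -0.8290]
J5: z=[-0.0669, -0.9421, -0.3287] o=[-0.8319, -0.2409, -0.4256] → [-0.4164, 0.0818, -0.1497, -0.0669, -0.9421, -0.3287]
q̇ = J⁺·V = [0.3740, 0.0370, -0.6110, 0.1390, -0.0060]

0.3740 0.0370 -0.6110 0.1390 -0.0060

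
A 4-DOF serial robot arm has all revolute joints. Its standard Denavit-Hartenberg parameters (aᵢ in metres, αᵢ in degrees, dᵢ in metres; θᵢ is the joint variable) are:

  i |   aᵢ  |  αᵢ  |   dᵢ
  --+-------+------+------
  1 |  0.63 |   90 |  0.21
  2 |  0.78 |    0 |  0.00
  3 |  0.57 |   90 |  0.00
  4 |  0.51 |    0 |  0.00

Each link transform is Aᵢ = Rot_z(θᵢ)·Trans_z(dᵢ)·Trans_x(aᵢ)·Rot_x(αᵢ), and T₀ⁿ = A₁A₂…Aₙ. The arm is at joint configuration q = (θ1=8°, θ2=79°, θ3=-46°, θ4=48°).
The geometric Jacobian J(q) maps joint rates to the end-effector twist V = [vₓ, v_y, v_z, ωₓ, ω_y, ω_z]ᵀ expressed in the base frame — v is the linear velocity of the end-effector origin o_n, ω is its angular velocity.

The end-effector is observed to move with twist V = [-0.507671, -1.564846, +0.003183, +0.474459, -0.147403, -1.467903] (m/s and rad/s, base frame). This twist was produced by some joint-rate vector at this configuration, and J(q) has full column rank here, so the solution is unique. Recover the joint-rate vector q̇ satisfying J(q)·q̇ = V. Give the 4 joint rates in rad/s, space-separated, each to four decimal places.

-0.7760 0.0770 0.1350 0.8250

o_n = [1.5808, -0.1606, 1.4720]
J₁: ẑ×o_n = [0.1606, 1.5808, -0.0000], ω = ẑ
J2: z=[0.1392, -0.9903, 0.0000] o=[0.6239, 0.0877, 0.2100] → [-1.2497, -0.1756, 0.9131, 0.1392, -0.9903, 0.0000]
J3: z=[0.1392, -0.9903, 0.0000] o=[0.7713, 0.1084, 0.9757] → [-0.4915, -0.0691, 0.7642, 0.1392, -0.9903, 0.0000]
J4: z=[0.5393, 0.0758, -0.8387] o=[1.2446, 0.1749, 1.2861] → [-0.2673, -0.3822, -0.2064, 0.5393, 0.0758, -0.8387]
q̇ = J⁺·V = [-0.7760, 0.0770, 0.1350, 0.8250]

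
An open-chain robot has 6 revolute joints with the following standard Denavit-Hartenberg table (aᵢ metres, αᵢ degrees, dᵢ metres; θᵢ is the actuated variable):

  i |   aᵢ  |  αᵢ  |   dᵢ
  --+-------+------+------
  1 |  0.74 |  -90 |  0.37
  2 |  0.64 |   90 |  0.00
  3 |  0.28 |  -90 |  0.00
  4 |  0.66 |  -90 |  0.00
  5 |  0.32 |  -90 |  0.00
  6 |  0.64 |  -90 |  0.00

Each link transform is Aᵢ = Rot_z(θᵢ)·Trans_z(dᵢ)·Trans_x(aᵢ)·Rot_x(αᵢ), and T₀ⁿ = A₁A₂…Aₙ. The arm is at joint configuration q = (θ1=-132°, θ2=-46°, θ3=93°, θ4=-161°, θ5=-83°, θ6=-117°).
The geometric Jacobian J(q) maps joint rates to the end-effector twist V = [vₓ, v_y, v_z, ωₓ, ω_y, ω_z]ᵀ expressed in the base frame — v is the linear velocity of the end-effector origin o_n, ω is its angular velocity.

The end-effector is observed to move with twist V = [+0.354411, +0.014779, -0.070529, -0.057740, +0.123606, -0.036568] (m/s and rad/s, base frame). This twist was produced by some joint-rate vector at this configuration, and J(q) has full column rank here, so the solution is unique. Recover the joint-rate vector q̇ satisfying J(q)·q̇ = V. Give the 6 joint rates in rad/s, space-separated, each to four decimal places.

0.1360 0.1200 -0.6010 0.2220 0.4140 0.3960

o_n = [-0.5407, -0.3568, 1.3401]
J₁: ẑ×o_n = [0.3568, -0.5407, 0.0000], ω = ẑ
J2: z=[0.7431, -0.6691, 0.0000] o=[-0.4952, -0.5499, 0.3700] → [-0.6491, -0.7209, 0.1131, 0.7431, -0.6691, 0.0000]
J3: z=[0.4813, 0.5346, 0.6947] o=[-0.7926, -0.8803, 0.8304] → [-0.0912, -0.0703, 0.1173, 0.4813, 0.5346, 0.6947]
J4: z=[0.4253, 0.5505, -0.7184] o=[-0.5780, -1.0599, 0.8198] → [0.7915, -0.2481, 0.2785, 0.4253, 0.5505, -0.7184]
J5: z=[0.7046, 0.2967, 0.6446] o=[-0.9529, -0.5449, 0.9926] → [-0.0181, 0.0208, 0.0102, 0.7046, 0.2967, 0.6446]
J6: z=[-0.6156, 0.7074, 0.3473] o=[-0.8400, -0.3396, 0.7746] → [0.4060, 0.4520, -0.2011, -0.6156, 0.7074, 0.3473]
q̇ = J⁺·V = [0.1360, 0.1200, -0.6010, 0.2220, 0.4140, 0.3960]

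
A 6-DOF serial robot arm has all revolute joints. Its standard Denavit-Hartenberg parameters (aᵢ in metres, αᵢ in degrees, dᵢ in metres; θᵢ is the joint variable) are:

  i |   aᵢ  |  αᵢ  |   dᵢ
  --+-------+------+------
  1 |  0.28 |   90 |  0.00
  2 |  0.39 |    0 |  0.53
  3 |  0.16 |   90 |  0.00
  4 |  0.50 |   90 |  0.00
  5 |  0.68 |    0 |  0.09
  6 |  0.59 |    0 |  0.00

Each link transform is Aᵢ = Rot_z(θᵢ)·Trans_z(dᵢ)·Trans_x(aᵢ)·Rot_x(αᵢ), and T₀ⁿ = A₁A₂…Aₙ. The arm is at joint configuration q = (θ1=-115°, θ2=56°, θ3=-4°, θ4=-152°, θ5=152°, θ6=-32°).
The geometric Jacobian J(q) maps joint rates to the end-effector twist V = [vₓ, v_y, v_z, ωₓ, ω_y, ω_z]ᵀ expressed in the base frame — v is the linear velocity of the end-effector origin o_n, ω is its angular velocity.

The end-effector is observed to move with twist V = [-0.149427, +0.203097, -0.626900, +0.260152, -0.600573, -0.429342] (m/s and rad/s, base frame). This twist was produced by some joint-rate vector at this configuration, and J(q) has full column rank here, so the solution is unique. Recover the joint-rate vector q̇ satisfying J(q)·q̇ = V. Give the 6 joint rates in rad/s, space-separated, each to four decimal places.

o_n = [-1.3291, -0.9688, 0.1801]
J₁: ẑ×o_n = [0.9688, -1.3291, 0.0000], ω = ẑ
J2: z=[-0.9063, 0.4226, 0.0000] o=[-0.1183, -0.2538, 0.0000] → [0.0761, 0.1632, 1.1597, -0.9063, 0.4226, 0.0000]
J3: z=[-0.9063, 0.4226, 0.0000] o=[-0.6908, -0.2274, 0.3233] → [-0.0605, -0.1298, 0.9416, -0.9063, 0.4226, 0.0000]
J4: z=[-0.3330, -0.7142, -0.6157] o=[-0.7325, -0.3167, 0.4494] → [-0.2091, 0.2776, -0.2089, -0.3330, -0.7142, -0.6157]
J5: z=[-0.6781, 0.6351, -0.3699] o=[-0.4049, -0.1696, 0.1015] → [-0.2458, 0.3952, 1.1289, -0.6781, 0.6351, -0.3699]
J6: z=[-0.6781, 0.6351, -0.3699] o=[-0.9656, -0.5171, 0.2894] → [-0.2365, 0.0603, 0.5371, -0.6781, 0.6351, -0.3699]
q̇ = J⁺·V = [0.0250, -0.2680, -0.3920, 0.6220, 0.1340, 0.0590]

0.0250 -0.2680 -0.3920 0.6220 0.1340 0.0590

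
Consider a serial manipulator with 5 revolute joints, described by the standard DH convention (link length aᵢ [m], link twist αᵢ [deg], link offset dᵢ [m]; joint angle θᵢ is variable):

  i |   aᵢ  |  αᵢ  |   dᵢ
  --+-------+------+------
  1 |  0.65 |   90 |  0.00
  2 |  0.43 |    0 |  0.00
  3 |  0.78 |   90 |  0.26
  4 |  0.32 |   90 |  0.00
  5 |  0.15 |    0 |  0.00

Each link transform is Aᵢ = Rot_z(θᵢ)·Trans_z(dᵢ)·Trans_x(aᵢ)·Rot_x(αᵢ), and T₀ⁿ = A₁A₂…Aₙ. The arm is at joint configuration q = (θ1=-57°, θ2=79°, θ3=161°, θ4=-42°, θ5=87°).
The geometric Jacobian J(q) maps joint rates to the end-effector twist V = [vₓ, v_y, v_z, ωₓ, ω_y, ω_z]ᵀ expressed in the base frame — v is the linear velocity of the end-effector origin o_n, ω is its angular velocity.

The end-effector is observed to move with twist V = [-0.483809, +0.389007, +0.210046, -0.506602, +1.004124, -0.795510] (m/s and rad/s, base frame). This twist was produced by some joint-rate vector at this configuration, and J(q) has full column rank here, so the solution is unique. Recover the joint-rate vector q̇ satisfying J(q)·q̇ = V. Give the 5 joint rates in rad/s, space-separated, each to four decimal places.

o_n = [0.0152, -0.0980, -0.3895]
J₁: ẑ×o_n = [0.0980, 0.0152, -0.0000], ω = ẑ
J2: z=[-0.8387, -0.5446, 0.0000] o=[0.3540, -0.5451, 0.0000] → [0.2121, -0.3267, -0.5595, -0.8387, -0.5446, 0.0000]
J3: z=[-0.8387, -0.5446, 0.0000] o=[0.3987, -0.6139, 0.4221] → [0.4420, -0.6807, -0.6415, -0.8387, -0.5446, 0.0000]
J4: z=[-0.4717, 0.7263, 0.5000] o=[-0.0318, -0.4285, -0.2534] → [-0.2641, -0.0407, -0.1900, -0.4717, 0.7263, 0.5000]
J5: z=[0.8055, 0.1242, 0.5795] o=[0.0831, -0.2121, -0.4593] → [-0.0575, -0.0956, 0.1003, 0.8055, 0.1242, 0.5795]
q̇ = J⁺·V = [-0.7070, -0.6130, -0.2150, 0.9240, -0.9500]

-0.7070 -0.6130 -0.2150 0.9240 -0.9500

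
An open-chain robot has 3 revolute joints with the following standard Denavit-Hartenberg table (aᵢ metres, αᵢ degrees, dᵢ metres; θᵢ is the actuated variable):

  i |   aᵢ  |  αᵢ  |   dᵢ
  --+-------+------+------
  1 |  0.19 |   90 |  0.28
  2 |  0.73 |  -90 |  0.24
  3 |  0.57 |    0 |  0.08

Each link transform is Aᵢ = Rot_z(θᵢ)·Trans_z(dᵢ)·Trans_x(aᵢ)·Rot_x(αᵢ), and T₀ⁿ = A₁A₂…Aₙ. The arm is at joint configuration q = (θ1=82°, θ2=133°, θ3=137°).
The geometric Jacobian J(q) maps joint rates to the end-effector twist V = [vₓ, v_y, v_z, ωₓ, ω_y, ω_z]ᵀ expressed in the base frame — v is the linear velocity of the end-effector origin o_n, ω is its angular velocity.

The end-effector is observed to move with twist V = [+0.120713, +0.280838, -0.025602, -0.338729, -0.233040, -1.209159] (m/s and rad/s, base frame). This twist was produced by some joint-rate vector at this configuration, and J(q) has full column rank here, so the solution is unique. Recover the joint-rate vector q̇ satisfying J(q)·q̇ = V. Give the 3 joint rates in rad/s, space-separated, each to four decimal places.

-0.9500 -0.3030 0.3800

o_n = [-0.1587, -0.0606, 0.4544]
J₁: ẑ×o_n = [0.0606, -0.1587, 0.0000], ω = ẑ
J2: z=[0.9903, -0.1392, 0.0000] o=[0.0264, 0.1882, 0.2800] → [-0.0243, -0.1728, -0.2721, 0.9903, -0.1392, 0.0000]
J3: z=[-0.1018, -0.7242, -0.6820] o=[0.1948, -0.3383, 0.8139] → [0.4497, 0.2045, -0.2843, -0.1018, -0.7242, -0.6820]
q̇ = J⁺·V = [-0.9500, -0.3030, 0.3800]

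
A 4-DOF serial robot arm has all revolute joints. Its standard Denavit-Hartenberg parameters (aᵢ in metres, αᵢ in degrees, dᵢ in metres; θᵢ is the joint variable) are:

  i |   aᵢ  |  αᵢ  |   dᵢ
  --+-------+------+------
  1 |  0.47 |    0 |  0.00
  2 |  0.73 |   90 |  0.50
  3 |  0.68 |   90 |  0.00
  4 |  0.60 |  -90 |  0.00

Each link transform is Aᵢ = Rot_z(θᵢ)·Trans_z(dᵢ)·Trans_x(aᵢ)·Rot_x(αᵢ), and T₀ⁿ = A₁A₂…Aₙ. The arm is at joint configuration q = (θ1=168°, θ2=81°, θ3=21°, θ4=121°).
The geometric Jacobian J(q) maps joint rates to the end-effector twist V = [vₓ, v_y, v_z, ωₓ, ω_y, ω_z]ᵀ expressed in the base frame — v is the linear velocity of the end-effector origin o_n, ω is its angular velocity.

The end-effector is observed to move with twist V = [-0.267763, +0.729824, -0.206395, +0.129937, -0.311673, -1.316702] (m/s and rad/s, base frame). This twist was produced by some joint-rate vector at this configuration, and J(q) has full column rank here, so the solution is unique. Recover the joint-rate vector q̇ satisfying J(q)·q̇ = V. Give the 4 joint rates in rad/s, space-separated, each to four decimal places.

o_n = [-1.3256, -0.7228, 0.6329]
J₁: ẑ×o_n = [0.7228, -1.3256, 0.0000], ω = ẑ
J2: z=[0.0000, 0.0000, 1.0000] o=[-0.4597, 0.0977, 0.0000] → [0.8205, -0.8659, 0.0000, 0.0000, 0.0000, 1.0000]
J3: z=[-0.9336, 0.3584, 0.0000] o=[-0.7213, -0.5838, 0.5000] → [0.0476, 0.1241, 0.3463, -0.9336, 0.3584, 0.0000]
J4: z=[-0.1284, -0.3346, -0.9336] o=[-0.9488, -1.1765, 0.7437] → [0.4606, 0.3375, -0.1843, -0.1284, -0.3346, -0.9336]
q̇ = J⁺·V = [0.1310, -0.8110, -0.2330, 0.6820]

0.1310 -0.8110 -0.2330 0.6820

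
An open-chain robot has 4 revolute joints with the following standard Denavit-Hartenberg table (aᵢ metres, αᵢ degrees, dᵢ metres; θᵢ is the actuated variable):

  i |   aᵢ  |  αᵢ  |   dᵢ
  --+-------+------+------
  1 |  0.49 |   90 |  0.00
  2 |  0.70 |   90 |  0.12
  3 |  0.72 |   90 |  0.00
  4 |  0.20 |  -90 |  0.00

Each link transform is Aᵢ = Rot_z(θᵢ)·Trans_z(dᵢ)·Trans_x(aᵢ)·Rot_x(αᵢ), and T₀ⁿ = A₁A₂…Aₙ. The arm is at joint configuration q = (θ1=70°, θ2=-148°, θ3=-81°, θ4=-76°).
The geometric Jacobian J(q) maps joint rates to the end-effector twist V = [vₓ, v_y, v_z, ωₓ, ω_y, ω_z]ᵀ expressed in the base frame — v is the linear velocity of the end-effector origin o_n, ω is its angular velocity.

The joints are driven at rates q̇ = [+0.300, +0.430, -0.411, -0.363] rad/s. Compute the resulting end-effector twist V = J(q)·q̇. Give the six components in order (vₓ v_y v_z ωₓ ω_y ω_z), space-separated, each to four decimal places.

o_n = [-0.6355, 0.1220, -0.5992]
J₁: ẑ×o_n = [-0.1220, -0.6355, 0.0000], ω = ẑ
J2: z=[0.9397, -0.3420, 0.0000] o=[0.1676, 0.4604, 0.0000] → [0.2049, 0.5631, -0.5927, 0.9397, -0.3420, 0.0000]
J3: z=[-0.1812, -0.4980, 0.8480] o=[0.0773, -0.1384, -0.3709] → [-0.1072, -0.6459, -0.4022, -0.1812, -0.4980, 0.8480]
J4: z=[0.1395, 0.8406, 0.5234] o=[-0.6236, 0.0150, -0.4306] → [-0.1977, 0.0173, 0.0249, 0.1395, 0.8406, 0.5234]
V = J·q̇ = [0.1673, 0.3107, -0.0986, 0.4279, -0.2475, -0.2385]

0.1673 0.3107 -0.0986 0.4279 -0.2475 -0.2385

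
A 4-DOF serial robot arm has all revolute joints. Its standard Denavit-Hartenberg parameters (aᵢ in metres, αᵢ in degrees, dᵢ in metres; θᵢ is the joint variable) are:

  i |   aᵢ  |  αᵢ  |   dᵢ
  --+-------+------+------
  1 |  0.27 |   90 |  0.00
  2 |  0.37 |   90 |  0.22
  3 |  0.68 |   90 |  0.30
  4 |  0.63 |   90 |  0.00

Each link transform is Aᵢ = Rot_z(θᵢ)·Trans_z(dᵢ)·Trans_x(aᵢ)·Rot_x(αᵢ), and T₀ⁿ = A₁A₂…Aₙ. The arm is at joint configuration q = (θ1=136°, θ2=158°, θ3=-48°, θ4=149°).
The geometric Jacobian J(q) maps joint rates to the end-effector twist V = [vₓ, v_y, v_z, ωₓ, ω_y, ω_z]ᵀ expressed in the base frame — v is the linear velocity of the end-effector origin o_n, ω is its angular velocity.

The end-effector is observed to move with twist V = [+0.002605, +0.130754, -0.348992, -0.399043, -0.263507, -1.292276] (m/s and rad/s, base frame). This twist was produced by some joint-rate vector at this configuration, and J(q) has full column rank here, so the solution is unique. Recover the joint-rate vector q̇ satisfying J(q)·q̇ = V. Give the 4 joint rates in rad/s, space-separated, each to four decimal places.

o_n = [0.0273, 0.1348, 0.7527]
J₁: ẑ×o_n = [-0.1348, 0.0273, 0.0000], ω = ẑ
J2: z=[0.6947, 0.7193, 0.0000] o=[-0.1942, 0.1876, 0.0000] → [0.5414, -0.5229, -0.1960, 0.6947, 0.7193, 0.0000]
J3: z=[-0.2695, 0.2602, 0.9272] o=[0.2054, 0.1075, 0.1386] → [0.1345, 0.0004, 0.0390, -0.2695, 0.2602, 0.9272]
J4: z=[-0.9605, -0.0027, -0.2784] o=[0.0770, -0.4710, 0.5872] → [0.1682, 0.1728, -0.5820, -0.9605, -0.0027, -0.2784]
q̇ = J⁺·V = [-0.4090, -0.0820, -0.7800, 0.5750]

-0.4090 -0.0820 -0.7800 0.5750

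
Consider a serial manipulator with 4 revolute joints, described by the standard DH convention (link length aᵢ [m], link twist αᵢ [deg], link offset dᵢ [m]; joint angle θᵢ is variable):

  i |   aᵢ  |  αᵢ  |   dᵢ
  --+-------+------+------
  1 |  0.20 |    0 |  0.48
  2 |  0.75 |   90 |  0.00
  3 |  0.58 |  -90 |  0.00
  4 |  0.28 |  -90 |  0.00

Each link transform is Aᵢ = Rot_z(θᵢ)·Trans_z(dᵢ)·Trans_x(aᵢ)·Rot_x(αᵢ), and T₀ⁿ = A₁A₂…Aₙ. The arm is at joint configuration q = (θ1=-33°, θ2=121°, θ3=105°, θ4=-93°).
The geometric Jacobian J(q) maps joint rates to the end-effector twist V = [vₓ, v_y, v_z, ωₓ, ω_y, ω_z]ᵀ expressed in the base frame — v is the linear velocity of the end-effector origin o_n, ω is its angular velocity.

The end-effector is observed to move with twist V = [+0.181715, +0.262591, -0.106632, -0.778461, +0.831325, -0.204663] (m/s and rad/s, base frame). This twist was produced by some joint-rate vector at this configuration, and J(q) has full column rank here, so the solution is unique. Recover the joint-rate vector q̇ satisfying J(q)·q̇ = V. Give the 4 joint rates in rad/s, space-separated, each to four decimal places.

-0.6690 0.2490 -0.8070 -0.8320

o_n = [0.4682, 0.4846, 1.0261]
J₁: ẑ×o_n = [-0.4846, 0.4682, 0.0000], ω = ẑ
J2: z=[0.0000, 0.0000, 1.0000] o=[0.1677, -0.1089, 0.4800] → [-0.5936, 0.3005, 0.0000, 0.0000, 0.0000, 1.0000]
J3: z=[0.9994, -0.0349, 0.0000] o=[0.1939, 0.6406, 0.4800] → [-0.0191, -0.5457, -0.1463, 0.9994, -0.0349, 0.0000]
J4: z=[-0.0337, -0.9653, -0.2588] o=[0.1887, 0.4906, 1.0402] → [0.0121, -0.0728, 0.2701, -0.0337, -0.9653, -0.2588]
q̇ = J⁺·V = [-0.6690, 0.2490, -0.8070, -0.8320]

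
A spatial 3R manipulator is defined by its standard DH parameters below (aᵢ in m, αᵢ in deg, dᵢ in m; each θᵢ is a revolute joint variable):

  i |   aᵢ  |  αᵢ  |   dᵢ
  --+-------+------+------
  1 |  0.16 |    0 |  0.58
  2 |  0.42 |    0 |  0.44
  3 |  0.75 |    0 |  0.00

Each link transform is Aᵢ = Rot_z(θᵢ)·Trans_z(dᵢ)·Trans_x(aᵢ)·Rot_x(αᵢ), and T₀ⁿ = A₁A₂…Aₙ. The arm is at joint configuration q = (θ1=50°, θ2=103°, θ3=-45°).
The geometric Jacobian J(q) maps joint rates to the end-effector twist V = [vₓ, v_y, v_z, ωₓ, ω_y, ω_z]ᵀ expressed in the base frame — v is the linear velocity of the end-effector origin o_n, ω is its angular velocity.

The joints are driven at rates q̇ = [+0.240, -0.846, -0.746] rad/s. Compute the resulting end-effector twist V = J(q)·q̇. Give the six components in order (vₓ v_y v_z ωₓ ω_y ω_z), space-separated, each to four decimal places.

o_n = [-0.5031, 1.0265, 1.0200]
J₁: ẑ×o_n = [-1.0265, -0.5031, 0.0000], ω = ẑ
J2: z=[0.0000, 0.0000, 1.0000] o=[0.1028, 0.1226, 0.5800] → [-0.9040, -0.6060, 0.0000, 0.0000, 0.0000, 1.0000]
J3: z=[0.0000, 0.0000, 1.0000] o=[-0.2714, 0.3132, 1.0200] → [-0.7133, -0.2318, 0.0000, 0.0000, 0.0000, 1.0000]
V = J·q̇ = [1.0505, 0.5648, 0.0000, 0.0000, 0.0000, -1.3520]

1.0505 0.5648 0.0000 0.0000 0.0000 -1.3520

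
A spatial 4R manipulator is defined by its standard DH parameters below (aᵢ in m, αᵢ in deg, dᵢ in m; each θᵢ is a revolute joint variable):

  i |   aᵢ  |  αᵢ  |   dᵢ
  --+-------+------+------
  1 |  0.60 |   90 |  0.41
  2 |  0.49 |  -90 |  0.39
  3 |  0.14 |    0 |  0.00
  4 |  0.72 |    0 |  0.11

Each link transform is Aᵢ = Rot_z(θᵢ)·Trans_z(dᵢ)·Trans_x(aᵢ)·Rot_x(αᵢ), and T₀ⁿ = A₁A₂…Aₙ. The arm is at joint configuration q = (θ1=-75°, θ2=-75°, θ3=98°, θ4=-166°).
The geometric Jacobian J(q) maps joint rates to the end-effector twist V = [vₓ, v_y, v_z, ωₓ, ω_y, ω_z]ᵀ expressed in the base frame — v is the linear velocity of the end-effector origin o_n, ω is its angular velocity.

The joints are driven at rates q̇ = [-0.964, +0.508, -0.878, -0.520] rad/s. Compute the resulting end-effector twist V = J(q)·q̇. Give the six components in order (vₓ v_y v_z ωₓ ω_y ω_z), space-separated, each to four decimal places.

o_n = [-0.6552, -1.1051, -0.2765]
J₁: ẑ×o_n = [1.1051, -0.6552, 0.0000], ω = ẑ
J2: z=[-0.9659, -0.2588, 0.0000] o=[0.1553, -0.5796, 0.4100] → [0.1777, -0.6631, 0.2978, -0.9659, -0.2588, 0.0000]
J3: z=[0.2500, -0.9330, 0.2588] o=[-0.1886, -0.8030, -0.0633] → [0.2771, -0.0675, -0.5109, 0.2500, -0.9330, 0.2588]
J4: z=[0.2500, -0.9330, 0.2588] o=[-0.0560, -0.7622, -0.0445] → [0.3052, -0.0971, -0.6448, 0.2500, -0.9330, 0.2588]
V = J·q̇ = [-1.3771, 0.4045, 0.9352, -0.8402, 1.1729, -1.3258]

-1.3771 0.4045 0.9352 -0.8402 1.1729 -1.3258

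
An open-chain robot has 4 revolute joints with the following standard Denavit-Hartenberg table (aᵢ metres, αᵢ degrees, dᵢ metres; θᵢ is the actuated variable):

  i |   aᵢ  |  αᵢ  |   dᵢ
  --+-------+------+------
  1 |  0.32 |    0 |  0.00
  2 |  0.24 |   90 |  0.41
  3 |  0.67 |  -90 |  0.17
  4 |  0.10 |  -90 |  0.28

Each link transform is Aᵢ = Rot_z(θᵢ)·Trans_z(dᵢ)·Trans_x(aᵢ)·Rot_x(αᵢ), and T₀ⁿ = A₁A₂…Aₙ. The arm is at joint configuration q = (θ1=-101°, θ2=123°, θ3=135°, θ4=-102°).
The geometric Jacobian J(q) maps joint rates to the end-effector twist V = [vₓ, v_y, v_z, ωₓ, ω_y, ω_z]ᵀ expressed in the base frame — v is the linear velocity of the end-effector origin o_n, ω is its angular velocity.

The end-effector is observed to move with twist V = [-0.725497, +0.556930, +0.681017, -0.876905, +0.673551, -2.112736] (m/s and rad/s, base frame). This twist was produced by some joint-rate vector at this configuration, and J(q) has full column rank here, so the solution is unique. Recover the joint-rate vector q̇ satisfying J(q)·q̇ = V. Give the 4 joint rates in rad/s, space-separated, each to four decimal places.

o_n = [-0.3474, -0.7187, 0.6711]
J₁: ẑ×o_n = [0.7187, -0.3474, 0.0000], ω = ẑ
J2: z=[0.0000, 0.0000, 1.0000] o=[-0.0611, -0.3141, 0.0000] → [0.4045, -0.2864, 0.0000, 0.0000, 0.0000, 1.0000]
J3: z=[0.3746, -0.9272, 0.0000] o=[0.1615, -0.2242, 0.4100] → [-0.2421, -0.0978, -0.6570, 0.3746, -0.9272, 0.0000]
J4: z=[-0.6556, -0.2649, -0.7071] o=[-0.2141, -0.5593, 0.8838] → [-0.0563, -0.0452, 0.0692, -0.6556, -0.2649, -0.7071]
q̇ = J⁺·V = [-0.9030, -0.6490, -0.9530, 0.7930]

-0.9030 -0.6490 -0.9530 0.7930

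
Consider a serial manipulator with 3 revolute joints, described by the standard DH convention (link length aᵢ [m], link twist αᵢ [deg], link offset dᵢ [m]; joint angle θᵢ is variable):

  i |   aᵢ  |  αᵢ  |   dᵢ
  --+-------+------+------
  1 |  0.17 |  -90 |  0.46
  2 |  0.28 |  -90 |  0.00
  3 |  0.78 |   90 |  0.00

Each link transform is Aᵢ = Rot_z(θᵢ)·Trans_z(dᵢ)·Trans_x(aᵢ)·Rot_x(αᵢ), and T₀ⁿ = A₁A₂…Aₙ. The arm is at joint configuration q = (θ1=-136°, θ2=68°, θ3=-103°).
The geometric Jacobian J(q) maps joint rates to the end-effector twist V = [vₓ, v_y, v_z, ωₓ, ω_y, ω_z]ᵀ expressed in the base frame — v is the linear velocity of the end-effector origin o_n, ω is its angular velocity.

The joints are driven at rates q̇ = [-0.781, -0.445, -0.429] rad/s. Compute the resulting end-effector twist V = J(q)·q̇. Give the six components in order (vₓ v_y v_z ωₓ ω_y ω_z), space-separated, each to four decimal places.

-0.5359 -0.1858 0.3197 -0.5952 0.0438 -0.6203

o_n = [0.3775, -0.6920, 0.3631]
J₁: ẑ×o_n = [0.6920, 0.3775, -0.0000], ω = ẑ
J2: z=[0.6947, -0.7193, 0.0000] o=[-0.1223, -0.1181, 0.4600] → [0.0697, 0.0673, -0.0392, 0.6947, -0.7193, 0.0000]
J3: z=[0.6670, 0.6441, -0.3746] o=[-0.1977, -0.1910, 0.2004] → [-0.0829, -0.3240, -0.7047, 0.6670, 0.6441, -0.3746]
V = J·q̇ = [-0.5359, -0.1858, 0.3197, -0.5952, 0.0438, -0.6203]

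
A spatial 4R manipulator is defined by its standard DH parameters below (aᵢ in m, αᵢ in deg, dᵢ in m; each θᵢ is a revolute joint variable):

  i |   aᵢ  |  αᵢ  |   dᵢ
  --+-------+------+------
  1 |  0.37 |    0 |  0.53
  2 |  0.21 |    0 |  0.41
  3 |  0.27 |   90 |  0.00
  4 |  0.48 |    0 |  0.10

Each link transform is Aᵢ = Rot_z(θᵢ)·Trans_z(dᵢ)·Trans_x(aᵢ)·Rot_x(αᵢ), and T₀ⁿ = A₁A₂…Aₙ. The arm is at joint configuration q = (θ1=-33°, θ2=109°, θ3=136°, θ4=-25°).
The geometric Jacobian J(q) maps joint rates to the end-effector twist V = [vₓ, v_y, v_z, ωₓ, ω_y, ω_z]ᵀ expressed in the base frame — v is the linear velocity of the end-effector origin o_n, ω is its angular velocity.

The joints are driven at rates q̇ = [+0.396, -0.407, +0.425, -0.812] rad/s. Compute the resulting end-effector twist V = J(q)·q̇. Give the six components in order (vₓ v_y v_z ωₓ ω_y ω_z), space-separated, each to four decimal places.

o_n = [-0.2898, -0.2866, 0.7371]
J₁: ẑ×o_n = [0.2866, -0.2898, 0.0000], ω = ẑ
J2: z=[0.0000, 0.0000, 1.0000] o=[0.3103, -0.2015, 0.5300] → [0.0850, -0.6001, 0.0000, 0.0000, 0.0000, 1.0000]
J3: z=[0.0000, 0.0000, 1.0000] o=[0.3611, 0.0022, 0.9400] → [0.2888, -0.6509, 0.0000, 0.0000, 0.0000, 1.0000]
J4: z=[-0.5299, 0.8480, 0.0000] o=[0.1321, -0.1408, 0.9400] → [-0.1720, -0.1075, 0.4350, -0.5299, 0.8480, 0.0000]
V = J·q̇ = [0.3413, -0.0599, -0.3532, 0.4303, -0.6886, 0.4140]

0.3413 -0.0599 -0.3532 0.4303 -0.6886 0.4140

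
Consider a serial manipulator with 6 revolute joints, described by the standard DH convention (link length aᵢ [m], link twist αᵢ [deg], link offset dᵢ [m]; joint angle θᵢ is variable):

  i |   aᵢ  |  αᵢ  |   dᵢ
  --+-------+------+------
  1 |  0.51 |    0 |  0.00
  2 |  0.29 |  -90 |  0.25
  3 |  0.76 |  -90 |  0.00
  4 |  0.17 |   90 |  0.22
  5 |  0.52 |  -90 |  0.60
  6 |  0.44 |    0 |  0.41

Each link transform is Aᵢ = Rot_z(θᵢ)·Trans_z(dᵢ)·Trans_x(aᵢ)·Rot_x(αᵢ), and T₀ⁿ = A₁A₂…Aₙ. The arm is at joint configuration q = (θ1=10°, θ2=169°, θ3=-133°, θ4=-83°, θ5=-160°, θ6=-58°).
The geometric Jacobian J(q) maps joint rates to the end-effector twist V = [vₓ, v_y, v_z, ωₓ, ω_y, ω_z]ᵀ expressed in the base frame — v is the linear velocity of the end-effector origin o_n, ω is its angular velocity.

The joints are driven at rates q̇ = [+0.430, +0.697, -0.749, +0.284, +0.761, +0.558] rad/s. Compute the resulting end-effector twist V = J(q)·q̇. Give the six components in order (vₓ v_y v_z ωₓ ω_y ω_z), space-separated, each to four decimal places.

-0.2903 -0.5171 -0.3815 -0.3153 0.4724 0.4277

o_n = [0.3529, 0.3672, -0.2244]
J₁: ẑ×o_n = [-0.3672, 0.3529, 0.0000], ω = ẑ
J2: z=[0.0000, 0.0000, 1.0000] o=[0.5023, 0.0886, 0.0000] → [-0.2786, -0.1493, 0.0000, 0.0000, 0.0000, 1.0000]
J3: z=[-0.0175, -0.9998, 0.0000] o=[0.2123, 0.0936, 0.2500] → [0.4743, -0.0083, 0.1358, -0.0175, -0.9998, 0.0000]
J4: z=[-0.7312, 0.0128, 0.6820] o=[0.7305, 0.0846, 0.8058] → [-0.2059, -1.0109, -0.2018, -0.7312, 0.0128, 0.6820]
J5: z=[-0.6789, -0.1100, -0.7259] o=[0.5808, -0.0816, 0.9710] → [0.4573, -0.6462, -0.3297, -0.6789, -0.1100, -0.7259]
J6: z=[0.7096, -0.3519, -0.6104] o=[0.2714, 0.3358, 0.3706] → [0.2286, 0.3725, 0.0510, 0.7096, -0.3519, -0.6104]
V = J·q̇ = [-0.2903, -0.5171, -0.3815, -0.3153, 0.4724, 0.4277]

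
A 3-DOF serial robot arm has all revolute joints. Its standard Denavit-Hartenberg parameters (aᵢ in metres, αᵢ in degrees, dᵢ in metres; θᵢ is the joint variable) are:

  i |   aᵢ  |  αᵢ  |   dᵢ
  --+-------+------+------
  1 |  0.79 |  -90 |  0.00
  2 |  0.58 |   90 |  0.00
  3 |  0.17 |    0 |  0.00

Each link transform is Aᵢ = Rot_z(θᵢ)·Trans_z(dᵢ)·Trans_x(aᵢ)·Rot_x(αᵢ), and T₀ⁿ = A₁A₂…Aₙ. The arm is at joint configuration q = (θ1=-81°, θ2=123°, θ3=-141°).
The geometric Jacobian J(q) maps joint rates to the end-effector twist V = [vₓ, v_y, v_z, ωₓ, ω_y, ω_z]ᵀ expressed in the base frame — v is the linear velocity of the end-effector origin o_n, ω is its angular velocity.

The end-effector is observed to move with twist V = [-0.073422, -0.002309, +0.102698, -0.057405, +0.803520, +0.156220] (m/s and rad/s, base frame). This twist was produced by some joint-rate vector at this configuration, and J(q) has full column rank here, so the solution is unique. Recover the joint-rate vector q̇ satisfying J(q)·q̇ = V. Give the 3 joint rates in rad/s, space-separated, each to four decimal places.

o_n = [-0.0202, -0.5561, -0.3756]
J₁: ẑ×o_n = [0.5561, -0.0202, 0.0000], ω = ẑ
J2: z=[0.9877, 0.1564, 0.0000] o=[0.1236, -0.7803, 0.0000] → [-0.0588, 0.3710, 0.2439, 0.9877, 0.1564, 0.0000]
J3: z=[0.1312, -0.8283, -0.5446] o=[0.0742, -0.4683, -0.4864] → [-0.1396, 0.0369, -0.0897, 0.1312, -0.8283, -0.5446]
q̇ = J⁺·V = [-0.3650, 0.0690, -0.9570]

-0.3650 0.0690 -0.9570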